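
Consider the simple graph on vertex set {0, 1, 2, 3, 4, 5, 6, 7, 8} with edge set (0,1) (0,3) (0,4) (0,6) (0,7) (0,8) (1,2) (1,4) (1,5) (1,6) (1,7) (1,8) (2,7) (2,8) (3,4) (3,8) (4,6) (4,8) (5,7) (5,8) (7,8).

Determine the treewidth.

A width-3 tree decomposition is:
Bags: B1 = {0, 1, 4, 6}  B2 = {0, 1, 4, 8}  B3 = {0, 3, 4, 8}  B4 = {0, 1, 7, 8}  B5 = {1, 5, 7, 8}  B6 = {1, 2, 7, 8}
Tree: B1–B2, B2–B3, B2–B4, B4–B5, B5–B6
The largest bag has 4 vertices, giving width 3; this decomposition certifies tw(G) ≤ 3. On the other hand G contains the 4-clique {0, 1, 4, 8}. A clique must lie in a single bag of any decomposition, so no decomposition can have width below 3. Hence tw(G) = 3 exactly.

3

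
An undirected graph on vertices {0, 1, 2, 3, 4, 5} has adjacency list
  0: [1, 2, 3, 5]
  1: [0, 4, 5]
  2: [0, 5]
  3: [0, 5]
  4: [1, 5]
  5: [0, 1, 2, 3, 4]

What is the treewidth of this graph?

2

A width-2 tree decomposition is:
Bags: B1 = {0, 1, 5}  B2 = {0, 3, 5}  B3 = {1, 4, 5}  B4 = {0, 2, 5}
Tree: B1–B2, B1–B3, B2–B4
Every bag has size at most 3, so the width is 3 − 1 = 2 and tw(G) ≤ 2. Conversely, {0, 1, 5} is a clique of size 3, and the vertices of any clique must share a bag in every tree decomposition; so some bag has ≥ 3 vertices and tw(G) ≥ 2. The upper and lower bounds meet at 2, so that is the treewidth.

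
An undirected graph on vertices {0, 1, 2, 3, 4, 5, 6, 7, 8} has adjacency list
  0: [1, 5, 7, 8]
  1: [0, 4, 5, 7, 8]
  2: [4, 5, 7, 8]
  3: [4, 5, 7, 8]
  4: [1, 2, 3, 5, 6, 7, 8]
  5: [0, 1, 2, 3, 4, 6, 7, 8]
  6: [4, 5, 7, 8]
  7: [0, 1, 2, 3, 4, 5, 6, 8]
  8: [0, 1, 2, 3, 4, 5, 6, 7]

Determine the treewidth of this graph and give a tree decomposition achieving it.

The largest bag has 5 vertices, giving width 4; this decomposition certifies tw(G) ≤ 4. For the lower bound, the 5 vertices {0, 1, 5, 7, 8} are pairwise adjacent, and any tree decomposition puts a clique entirely inside one bag — forcing width ≥ 4. Therefore the treewidth is 4.

Treewidth 4.
One optimal decomposition is:
Bags: B1 = {1, 4, 5, 7, 8}  B2 = {4, 5, 6, 7, 8}  B3 = {2, 4, 5, 7, 8}  B4 = {3, 4, 5, 7, 8}  B5 = {0, 1, 5, 7, 8}
Tree: B1–B2, B2–B3, B2–B4, B1–B5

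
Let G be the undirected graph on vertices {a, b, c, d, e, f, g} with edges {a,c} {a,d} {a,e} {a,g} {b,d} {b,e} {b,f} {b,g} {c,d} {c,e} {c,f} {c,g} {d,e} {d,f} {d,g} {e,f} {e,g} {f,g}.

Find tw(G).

4

A width-4 tree decomposition is:
Bags: B1 = {a, c, d, e, g}  B2 = {c, d, e, f, g}  B3 = {b, d, e, f, g}
Tree: B1–B2, B2–B3
Each bag holds 5 vertices, so the decomposition has width 4, which upper-bounds the treewidth. Conversely, {a, c, d, e, g} is a clique of size 5, and the vertices of any clique must share a bag in every tree decomposition; so some bag has ≥ 5 vertices and tw(G) ≥ 4. Hence tw(G) = 4 exactly.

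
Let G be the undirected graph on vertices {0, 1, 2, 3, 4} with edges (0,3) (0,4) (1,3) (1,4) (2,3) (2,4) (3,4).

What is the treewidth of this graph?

2

A width-2 tree decomposition is:
Bags: B1 = {0, 3, 4}  B2 = {2, 3, 4}  B3 = {1, 3, 4}
Tree: B1–B2, B1–B3
Every bag has size at most 3, so the width is 3 − 1 = 2 and tw(G) ≤ 2. On the other hand G contains the 3-clique {0, 3, 4}. A clique must lie in a single bag of any decomposition, so no decomposition can have width below 2. Therefore the treewidth is 2.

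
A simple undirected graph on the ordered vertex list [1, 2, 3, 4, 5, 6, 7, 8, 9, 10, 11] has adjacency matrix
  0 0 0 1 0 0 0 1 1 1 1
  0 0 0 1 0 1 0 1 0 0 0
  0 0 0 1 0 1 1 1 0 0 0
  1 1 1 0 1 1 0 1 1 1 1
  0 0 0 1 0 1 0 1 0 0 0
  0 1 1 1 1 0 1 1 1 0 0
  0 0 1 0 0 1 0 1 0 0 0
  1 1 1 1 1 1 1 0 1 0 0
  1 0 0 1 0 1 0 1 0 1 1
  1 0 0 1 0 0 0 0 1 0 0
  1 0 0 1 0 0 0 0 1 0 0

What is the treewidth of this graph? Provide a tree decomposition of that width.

Treewidth 3.
One such decomposition:
Bags: B1 = {1, 4, 8, 9}  B2 = {4, 6, 8, 9}  B3 = {1, 4, 9, 10}  B4 = {1, 4, 9, 11}  B5 = {3, 4, 6, 8}  B6 = {2, 4, 6, 8}  B7 = {4, 5, 6, 8}  B8 = {3, 6, 7, 8}
Tree: B1–B2, B1–B3, B3–B4, B2–B5, B2–B6, B6–B7, B5–B8

The largest bag has 4 vertices, giving width 3; this decomposition certifies tw(G) ≤ 3. On the other hand G contains the 4-clique {1, 4, 8, 9}. A clique must lie in a single bag of any decomposition, so no decomposition can have width below 3. Therefore the treewidth is 3.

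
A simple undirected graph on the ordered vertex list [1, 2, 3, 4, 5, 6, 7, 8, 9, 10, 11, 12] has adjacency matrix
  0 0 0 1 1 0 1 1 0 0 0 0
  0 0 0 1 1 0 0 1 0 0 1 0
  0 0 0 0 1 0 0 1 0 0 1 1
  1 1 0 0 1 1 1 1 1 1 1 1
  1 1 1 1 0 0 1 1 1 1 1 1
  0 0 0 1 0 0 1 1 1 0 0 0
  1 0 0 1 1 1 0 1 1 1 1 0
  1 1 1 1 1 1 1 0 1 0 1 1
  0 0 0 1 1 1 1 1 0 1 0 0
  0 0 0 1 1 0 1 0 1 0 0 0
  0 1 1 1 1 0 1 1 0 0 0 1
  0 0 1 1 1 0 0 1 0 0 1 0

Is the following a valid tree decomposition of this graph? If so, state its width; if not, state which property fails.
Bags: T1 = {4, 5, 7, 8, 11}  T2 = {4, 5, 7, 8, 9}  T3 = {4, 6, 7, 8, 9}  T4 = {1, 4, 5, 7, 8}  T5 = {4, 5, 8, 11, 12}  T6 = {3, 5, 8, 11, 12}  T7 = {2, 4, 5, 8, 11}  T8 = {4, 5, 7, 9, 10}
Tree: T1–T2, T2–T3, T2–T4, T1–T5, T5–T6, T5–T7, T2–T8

Vertex coverage: the bags together contain {1, 2, 3, 4, 5, 6, 7, 8, 9, 10, 11, 12}, the full vertex set. Edge coverage: each edge of G has both endpoints in at least one bag. Running intersection: for every vertex, the bags containing it form a connected subtree. All three properties hold, so this is a valid tree decomposition of width max|bag| − 1 = 4, and hence tw(G) ≤ 4.

Yes; width 4.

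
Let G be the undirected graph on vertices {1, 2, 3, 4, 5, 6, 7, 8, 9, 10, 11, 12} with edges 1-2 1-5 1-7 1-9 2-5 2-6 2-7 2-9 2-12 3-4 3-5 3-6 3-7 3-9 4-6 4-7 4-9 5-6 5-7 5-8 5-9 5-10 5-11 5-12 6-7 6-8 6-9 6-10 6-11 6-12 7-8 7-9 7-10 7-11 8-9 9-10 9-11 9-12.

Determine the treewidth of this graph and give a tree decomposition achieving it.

Treewidth 4.
Bags: B1 = {3, 5, 6, 7, 9}  B2 = {2, 5, 6, 7, 9}  B3 = {2, 5, 6, 9, 12}  B4 = {5, 6, 7, 9, 11}  B5 = {5, 6, 7, 8, 9}  B6 = {5, 6, 7, 9, 10}  B7 = {3, 4, 6, 7, 9}  B8 = {1, 2, 5, 7, 9}
Tree: B1–B2, B2–B3, B1–B4, B2–B5, B4–B6, B1–B7, B2–B8

Every bag has size at most 5, so the width is 5 − 1 = 4 and tw(G) ≤ 4. On the other hand G contains the 5-clique {3, 4, 6, 7, 9}. A clique must lie in a single bag of any decomposition, so no decomposition can have width below 4. Hence tw(G) = 4 exactly.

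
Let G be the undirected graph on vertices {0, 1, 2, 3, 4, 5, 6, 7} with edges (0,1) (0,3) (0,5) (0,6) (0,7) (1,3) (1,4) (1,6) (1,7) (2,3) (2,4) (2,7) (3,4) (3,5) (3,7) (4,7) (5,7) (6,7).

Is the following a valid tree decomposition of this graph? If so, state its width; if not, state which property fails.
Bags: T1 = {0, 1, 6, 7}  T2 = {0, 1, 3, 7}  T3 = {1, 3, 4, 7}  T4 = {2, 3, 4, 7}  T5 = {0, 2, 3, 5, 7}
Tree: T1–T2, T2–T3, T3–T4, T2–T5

No — bags containing vertex 2 are not connected in the tree.

A tree decomposition must satisfy three properties: every vertex lies in some bag; for every edge, both endpoints lie together in some bag; and for every vertex, the bags containing it form a connected subtree. Here bags containing vertex 2 are not connected in the tree, so the decomposition is invalid.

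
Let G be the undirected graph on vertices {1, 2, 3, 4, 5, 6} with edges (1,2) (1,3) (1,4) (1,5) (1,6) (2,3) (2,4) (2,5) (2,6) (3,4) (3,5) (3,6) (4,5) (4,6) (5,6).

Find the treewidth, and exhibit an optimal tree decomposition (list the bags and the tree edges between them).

With just one bag of size 6, the width is 6 − 1 = 5, so tw(G) ≤ 5. For the lower bound, the 6 vertices {1, 2, 3, 4, 5, 6} are pairwise adjacent, and any tree decomposition puts a clique entirely inside one bag — forcing width ≥ 5. Therefore the treewidth is 5.

Treewidth 5.
One optimal decomposition is:
Bags: B1 = {1, 2, 3, 4, 5, 6}
Tree: (single bag)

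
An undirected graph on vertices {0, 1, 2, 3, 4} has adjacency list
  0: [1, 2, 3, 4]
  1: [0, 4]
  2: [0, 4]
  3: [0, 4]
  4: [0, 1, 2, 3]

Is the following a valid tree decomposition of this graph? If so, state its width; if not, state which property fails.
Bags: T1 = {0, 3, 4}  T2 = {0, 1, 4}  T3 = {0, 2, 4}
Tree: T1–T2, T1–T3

Yes; width 2.

Vertex coverage: the bags together contain {0, 1, 2, 3, 4}, the full vertex set. Edge coverage: each edge of G has both endpoints in at least one bag. Running intersection: for every vertex, the bags containing it form a connected subtree. All three properties hold, so this is a valid tree decomposition of width max|bag| − 1 = 2, and hence tw(G) ≤ 2.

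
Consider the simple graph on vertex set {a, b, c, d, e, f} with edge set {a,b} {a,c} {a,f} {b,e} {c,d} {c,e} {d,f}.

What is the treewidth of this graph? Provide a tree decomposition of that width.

Each bag holds 3 vertices, so the decomposition has width 2, which upper-bounds the treewidth. Since e–b–a–c–e is a cycle in G, G is not acyclic. Forests are exactly the graphs of treewidth ≤ 1, so tw(G) ≥ 2. Hence tw(G) = 2 exactly.

Treewidth 2.
Bags: B1 = {b, c, e}  B2 = {a, b, c}  B3 = {a, c, d}  B4 = {a, d, f}
Tree: B1–B2, B2–B3, B3–B4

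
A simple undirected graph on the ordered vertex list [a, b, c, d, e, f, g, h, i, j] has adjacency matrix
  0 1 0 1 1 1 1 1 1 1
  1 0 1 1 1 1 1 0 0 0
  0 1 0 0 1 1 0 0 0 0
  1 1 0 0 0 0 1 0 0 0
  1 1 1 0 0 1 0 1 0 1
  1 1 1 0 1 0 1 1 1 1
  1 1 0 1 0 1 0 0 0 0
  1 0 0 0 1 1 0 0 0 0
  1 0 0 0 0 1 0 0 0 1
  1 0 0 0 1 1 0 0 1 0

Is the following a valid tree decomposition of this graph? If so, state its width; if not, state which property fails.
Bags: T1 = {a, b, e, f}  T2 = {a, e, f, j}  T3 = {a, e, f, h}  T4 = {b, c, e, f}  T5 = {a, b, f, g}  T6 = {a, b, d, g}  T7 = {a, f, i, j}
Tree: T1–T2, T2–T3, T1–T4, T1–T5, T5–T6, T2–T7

Checking the three conditions: (i) the bags cover all of {a, b, c, d, e, f, g, h, i, j}; (ii) for each edge, some bag contains both endpoints; (iii) the bags containing any fixed vertex form a subtree. All hold, so the decomposition is valid with width 4 − 1 = 3.

Yes; width 3.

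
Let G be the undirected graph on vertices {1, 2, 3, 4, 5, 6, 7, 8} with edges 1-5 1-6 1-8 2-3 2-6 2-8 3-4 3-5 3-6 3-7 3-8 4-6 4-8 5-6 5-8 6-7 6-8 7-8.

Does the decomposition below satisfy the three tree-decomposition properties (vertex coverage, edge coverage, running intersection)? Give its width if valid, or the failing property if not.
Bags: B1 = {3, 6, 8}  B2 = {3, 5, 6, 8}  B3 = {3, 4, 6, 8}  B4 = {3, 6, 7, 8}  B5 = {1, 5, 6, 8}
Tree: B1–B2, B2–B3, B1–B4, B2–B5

No — vertex 2 appears in no bag.

A tree decomposition must satisfy three properties: every vertex lies in some bag; for every edge, both endpoints lie together in some bag; and for every vertex, the bags containing it form a connected subtree. Here vertex 2 appears in no bag, so the decomposition is invalid.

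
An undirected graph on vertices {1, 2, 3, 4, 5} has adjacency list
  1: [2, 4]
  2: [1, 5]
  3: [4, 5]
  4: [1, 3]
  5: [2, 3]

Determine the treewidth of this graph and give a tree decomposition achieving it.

Treewidth 2.
Bags: B1 = {2, 3, 5}  B2 = {1, 2, 3}  B3 = {1, 3, 4}
Tree: B1–B2, B2–B3

Every bag has size at most 3, so the width is 3 − 1 = 2 and tw(G) ≤ 2. Since 3–5–2–1–4–3 is a cycle in G, G is not acyclic. Forests are exactly the graphs of treewidth ≤ 1, so tw(G) ≥ 2. Hence tw(G) = 2 exactly.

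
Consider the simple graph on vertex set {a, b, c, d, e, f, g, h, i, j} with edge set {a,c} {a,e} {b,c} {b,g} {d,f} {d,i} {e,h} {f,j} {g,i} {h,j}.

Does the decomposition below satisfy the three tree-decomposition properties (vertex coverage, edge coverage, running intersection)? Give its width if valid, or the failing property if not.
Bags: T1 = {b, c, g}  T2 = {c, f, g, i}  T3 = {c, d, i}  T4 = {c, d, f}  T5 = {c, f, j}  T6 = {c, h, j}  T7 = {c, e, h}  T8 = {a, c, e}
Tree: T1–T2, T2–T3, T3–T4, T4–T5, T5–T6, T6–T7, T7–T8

A tree decomposition must satisfy three properties: every vertex lies in some bag; for every edge, both endpoints lie together in some bag; and for every vertex, the bags containing it form a connected subtree. Here bags containing vertex f are not connected in the tree, so the decomposition is invalid.

No — bags containing vertex f are not connected in the tree.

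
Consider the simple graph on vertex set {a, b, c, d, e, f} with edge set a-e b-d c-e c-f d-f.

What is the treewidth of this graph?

1

A width-1 tree decomposition is:
Bags: B1 = {b, d}  B2 = {d, f}  B3 = {c, f}  B4 = {c, e}  B5 = {a, e}
Tree: B1–B2, B2–B3, B3–B4, B4–B5
Every bag has size at most 2, so the width is 2 − 1 = 1 and tw(G) ≤ 1. Since G has at least one edge (e.g. b–d), it is not an edgeless graph, so tw(G) ≥ 1. Therefore the treewidth is 1.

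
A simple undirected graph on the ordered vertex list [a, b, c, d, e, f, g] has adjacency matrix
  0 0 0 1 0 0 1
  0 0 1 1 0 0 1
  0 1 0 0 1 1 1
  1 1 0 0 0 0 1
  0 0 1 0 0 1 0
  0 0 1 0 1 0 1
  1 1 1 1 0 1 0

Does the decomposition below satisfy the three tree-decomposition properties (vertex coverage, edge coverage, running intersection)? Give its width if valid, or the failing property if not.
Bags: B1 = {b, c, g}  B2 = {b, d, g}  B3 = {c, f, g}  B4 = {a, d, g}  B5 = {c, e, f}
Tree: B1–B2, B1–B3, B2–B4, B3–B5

Vertex coverage: the bags together contain {a, b, c, d, e, f, g}, the full vertex set. Edge coverage: each edge of G has both endpoints in at least one bag. Running intersection: for every vertex, the bags containing it form a connected subtree. All three properties hold, so this is a valid tree decomposition of width max|bag| − 1 = 2, and hence tw(G) ≤ 2.

Yes; width 2.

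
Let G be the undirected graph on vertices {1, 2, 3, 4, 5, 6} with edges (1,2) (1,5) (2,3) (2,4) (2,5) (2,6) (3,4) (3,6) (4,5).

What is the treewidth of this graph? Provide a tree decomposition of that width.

Each bag holds 3 vertices, so the decomposition has width 2, which upper-bounds the treewidth. For the lower bound, the 3 vertices {1, 2, 5} are pairwise adjacent, and any tree decomposition puts a clique entirely inside one bag — forcing width ≥ 2. Hence tw(G) = 2 exactly.

Treewidth 2.
One optimal decomposition is:
Bags: B1 = {2, 3, 6}  B2 = {2, 3, 4}  B3 = {2, 4, 5}  B4 = {1, 2, 5}
Tree: B1–B2, B2–B3, B3–B4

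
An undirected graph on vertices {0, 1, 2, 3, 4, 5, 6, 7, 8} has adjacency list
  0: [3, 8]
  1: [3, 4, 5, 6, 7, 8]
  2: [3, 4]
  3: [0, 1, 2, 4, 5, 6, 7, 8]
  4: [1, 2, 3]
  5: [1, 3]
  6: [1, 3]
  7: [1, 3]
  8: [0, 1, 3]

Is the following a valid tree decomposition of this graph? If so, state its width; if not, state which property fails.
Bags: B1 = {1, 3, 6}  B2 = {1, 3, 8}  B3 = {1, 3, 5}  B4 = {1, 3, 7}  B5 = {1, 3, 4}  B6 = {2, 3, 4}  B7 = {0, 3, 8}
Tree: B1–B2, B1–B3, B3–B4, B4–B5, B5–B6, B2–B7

Every vertex of G appears in some bag (union = {0, 1, 2, 3, 4, 5, 6, 7, 8}); every edge is covered by a bag; and for each vertex v the set of bags containing v is connected in the bag tree. The decomposition is therefore valid. The largest bag has 3 vertices, so the width is 2.

Yes; width 2.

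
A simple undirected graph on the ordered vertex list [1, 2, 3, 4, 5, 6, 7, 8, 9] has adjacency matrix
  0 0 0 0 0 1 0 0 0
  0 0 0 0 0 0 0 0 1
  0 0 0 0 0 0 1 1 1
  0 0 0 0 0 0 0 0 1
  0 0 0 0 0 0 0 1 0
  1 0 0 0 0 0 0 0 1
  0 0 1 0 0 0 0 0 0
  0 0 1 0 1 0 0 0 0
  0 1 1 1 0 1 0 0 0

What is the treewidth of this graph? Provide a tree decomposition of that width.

Treewidth 1.
One such decomposition:
Bags: B1 = {2, 9}  B2 = {6, 9}  B3 = {1, 6}  B4 = {4, 9}  B5 = {3, 9}  B6 = {3, 7}  B7 = {3, 8}  B8 = {5, 8}
Tree: B1–B2, B2–B3, B1–B4, B2–B5, B5–B6, B5–B7, B7–B8

Every bag has size at most 2, so the width is 2 − 1 = 1 and tw(G) ≤ 1. G has an edge, so its treewidth is at least 1. Therefore the treewidth is 1.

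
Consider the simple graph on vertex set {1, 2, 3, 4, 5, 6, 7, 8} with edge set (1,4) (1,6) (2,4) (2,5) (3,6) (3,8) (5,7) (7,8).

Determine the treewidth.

A width-2 tree decomposition is:
Bags: B1 = {2, 4, 5}  B2 = {1, 4, 5}  B3 = {1, 5, 6}  B4 = {3, 5, 6}  B5 = {3, 5, 8}  B6 = {5, 7, 8}
Tree: B1–B2, B2–B3, B3–B4, B4–B5, B5–B6
Each bag holds 3 vertices, so the decomposition has width 2, which upper-bounds the treewidth. The edges 5–2–4–1–6–3–8–7–5 form a cycle, so G is not a tree and its treewidth is at least 2. Therefore the treewidth is 2.

2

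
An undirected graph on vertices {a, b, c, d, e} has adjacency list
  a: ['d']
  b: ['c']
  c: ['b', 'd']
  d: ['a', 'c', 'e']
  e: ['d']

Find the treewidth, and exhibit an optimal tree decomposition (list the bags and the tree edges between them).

Treewidth 1.
One such decomposition:
Bags: B1 = {c, d}  B2 = {d, e}  B3 = {b, c}  B4 = {a, d}
Tree: B1–B2, B1–B3, B2–B4

The largest bag has 2 vertices, giving width 1; this decomposition certifies tw(G) ≤ 1. G has an edge, so its treewidth is at least 1. Combining the bounds, tw(G) = 1.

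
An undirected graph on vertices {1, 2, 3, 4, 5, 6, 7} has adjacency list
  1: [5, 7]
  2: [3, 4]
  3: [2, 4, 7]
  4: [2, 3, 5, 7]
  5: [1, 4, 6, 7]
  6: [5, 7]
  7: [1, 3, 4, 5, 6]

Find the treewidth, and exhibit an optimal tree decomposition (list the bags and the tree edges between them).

The largest bag has 3 vertices, giving width 2; this decomposition certifies tw(G) ≤ 2. Conversely, {2, 3, 4} is a clique of size 3, and the vertices of any clique must share a bag in every tree decomposition; so some bag has ≥ 3 vertices and tw(G) ≥ 2. Combining the bounds, tw(G) = 2.

Treewidth 2.
Bags: B1 = {4, 5, 7}  B2 = {3, 4, 7}  B3 = {1, 5, 7}  B4 = {2, 3, 4}  B5 = {5, 6, 7}
Tree: B1–B2, B1–B3, B2–B4, B1–B5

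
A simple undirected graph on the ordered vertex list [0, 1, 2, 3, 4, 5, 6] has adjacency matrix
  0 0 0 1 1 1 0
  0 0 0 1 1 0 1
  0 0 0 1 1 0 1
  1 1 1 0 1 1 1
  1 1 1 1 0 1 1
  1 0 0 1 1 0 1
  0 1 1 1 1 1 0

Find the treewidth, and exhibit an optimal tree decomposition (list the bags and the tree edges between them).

Treewidth 3.
Bags: B1 = {3, 4, 5, 6}  B2 = {1, 3, 4, 6}  B3 = {0, 3, 4, 5}  B4 = {2, 3, 4, 6}
Tree: B1–B2, B1–B3, B2–B4

Every bag has size at most 4, so the width is 4 − 1 = 3 and tw(G) ≤ 3. Conversely, {0, 3, 4, 5} is a clique of size 4, and the vertices of any clique must share a bag in every tree decomposition; so some bag has ≥ 4 vertices and tw(G) ≥ 3. Combining the bounds, tw(G) = 3.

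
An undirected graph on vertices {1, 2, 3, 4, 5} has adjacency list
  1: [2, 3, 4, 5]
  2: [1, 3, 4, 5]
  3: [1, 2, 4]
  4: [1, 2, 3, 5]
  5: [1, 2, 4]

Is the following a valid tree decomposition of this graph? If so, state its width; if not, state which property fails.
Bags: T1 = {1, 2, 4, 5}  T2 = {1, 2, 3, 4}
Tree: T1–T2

Yes; width 3.

Checking the three conditions: (i) the bags cover all of {1, 2, 3, 4, 5}; (ii) for each edge, some bag contains both endpoints; (iii) the bags containing any fixed vertex form a subtree. All hold, so the decomposition is valid with width 4 − 1 = 3.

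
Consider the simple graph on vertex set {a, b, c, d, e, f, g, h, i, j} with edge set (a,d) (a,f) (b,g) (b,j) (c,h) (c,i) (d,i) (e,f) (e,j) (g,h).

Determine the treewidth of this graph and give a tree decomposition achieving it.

Treewidth 2.
One such decomposition:
Bags: B1 = {c, h, i}  B2 = {d, h, i}  B3 = {a, d, h}  B4 = {a, f, h}  B5 = {e, f, h}  B6 = {e, h, j}  B7 = {b, h, j}  B8 = {b, g, h}
Tree: B1–B2, B2–B3, B3–B4, B4–B5, B5–B6, B6–B7, B7–B8

Every bag has size at most 3, so the width is 3 − 1 = 2 and tw(G) ≤ 2. Since h–c–i–d–a–f–e–j–b–g–h is a cycle in G, G is not acyclic. Forests are exactly the graphs of treewidth ≤ 1, so tw(G) ≥ 2. Therefore the treewidth is 2.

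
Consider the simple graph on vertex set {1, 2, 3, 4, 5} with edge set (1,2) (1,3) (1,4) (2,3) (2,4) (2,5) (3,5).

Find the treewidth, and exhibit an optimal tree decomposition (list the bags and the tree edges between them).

Each bag holds 3 vertices, so the decomposition has width 2, which upper-bounds the treewidth. For the lower bound, the 3 vertices {1, 2, 3} are pairwise adjacent, and any tree decomposition puts a clique entirely inside one bag — forcing width ≥ 2. The upper and lower bounds meet at 2, so that is the treewidth.

Treewidth 2.
One such decomposition:
Bags: B1 = {1, 2, 3}  B2 = {1, 2, 4}  B3 = {2, 3, 5}
Tree: B1–B2, B1–B3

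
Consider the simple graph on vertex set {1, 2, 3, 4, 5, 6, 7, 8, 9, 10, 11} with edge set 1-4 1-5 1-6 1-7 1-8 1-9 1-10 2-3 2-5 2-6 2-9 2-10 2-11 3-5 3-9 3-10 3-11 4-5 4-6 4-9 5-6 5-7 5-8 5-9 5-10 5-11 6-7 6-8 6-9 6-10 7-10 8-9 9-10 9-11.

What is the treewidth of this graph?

4

A width-4 tree decomposition is:
Bags: B1 = {2, 3, 5, 9, 10}  B2 = {2, 5, 6, 9, 10}  B3 = {1, 5, 6, 9, 10}  B4 = {1, 4, 5, 6, 9}  B5 = {1, 5, 6, 8, 9}  B6 = {2, 3, 5, 9, 11}  B7 = {1, 5, 6, 7, 10}
Tree: B1–B2, B2–B3, B3–B4, B3–B5, B1–B6, B3–B7
Every bag has size at most 5, so the width is 5 − 1 = 4 and tw(G) ≤ 4. For the lower bound, the 5 vertices {2, 3, 5, 9, 11} are pairwise adjacent, and any tree decomposition puts a clique entirely inside one bag — forcing width ≥ 4. Combining the bounds, tw(G) = 4.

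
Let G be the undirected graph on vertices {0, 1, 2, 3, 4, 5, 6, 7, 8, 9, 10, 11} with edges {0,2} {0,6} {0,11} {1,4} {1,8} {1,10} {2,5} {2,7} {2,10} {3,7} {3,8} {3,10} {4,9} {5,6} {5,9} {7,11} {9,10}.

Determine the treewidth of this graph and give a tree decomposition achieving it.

Every bag has size at most 4, so the width is 4 − 1 = 3 and tw(G) ≤ 3. For the lower bound: the 4 vertex sets {1,4,8}, {3}, {10}, {2,5,7,9} are disjoint, each induces a connected subgraph, and every pair is joined by at least one edge of G. Contracting each set to a single vertex therefore yields K_{4} as a minor, and since treewidth is minor-monotone, tw(G) ≥ tw(K_{4}) = 3. Combining the bounds, tw(G) = 3.

Treewidth 3.
One optimal decomposition is:
Bags: B1 = {1, 3, 4, 8}  B2 = {1, 3, 4, 10}  B3 = {3, 4, 9, 10}  B4 = {3, 7, 9, 10}  B5 = {2, 7, 9, 10}  B6 = {2, 5, 7, 9}  B7 = {2, 5, 7, 11}  B8 = {0, 2, 5, 11}  B9 = {0, 5, 6, 11}
Tree: B1–B2, B2–B3, B3–B4, B4–B5, B5–B6, B6–B7, B7–B8, B8–B9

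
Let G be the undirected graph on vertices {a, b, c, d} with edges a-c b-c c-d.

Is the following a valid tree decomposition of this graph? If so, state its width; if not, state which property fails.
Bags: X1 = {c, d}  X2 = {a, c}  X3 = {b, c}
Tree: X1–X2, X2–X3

Checking the three conditions: (i) the bags cover all of {a, b, c, d}; (ii) for each edge, some bag contains both endpoints; (iii) the bags containing any fixed vertex form a subtree. All hold, so the decomposition is valid with width 2 − 1 = 1.

Yes; width 1.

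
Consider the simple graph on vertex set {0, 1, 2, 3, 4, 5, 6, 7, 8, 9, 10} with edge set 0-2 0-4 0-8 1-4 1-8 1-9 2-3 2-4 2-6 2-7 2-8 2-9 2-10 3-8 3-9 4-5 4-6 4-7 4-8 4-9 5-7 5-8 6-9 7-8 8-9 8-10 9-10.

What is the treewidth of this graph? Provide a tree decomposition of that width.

Every bag has size at most 4, so the width is 4 − 1 = 3 and tw(G) ≤ 3. Conversely, {1, 4, 8, 9} is a clique of size 4, and the vertices of any clique must share a bag in every tree decomposition; so some bag has ≥ 4 vertices and tw(G) ≥ 3. The upper and lower bounds meet at 3, so that is the treewidth.

Treewidth 3.
One optimal decomposition is:
Bags: B1 = {2, 4, 8, 9}  B2 = {2, 8, 9, 10}  B3 = {2, 3, 8, 9}  B4 = {1, 4, 8, 9}  B5 = {0, 2, 4, 8}  B6 = {2, 4, 7, 8}  B7 = {2, 4, 6, 9}  B8 = {4, 5, 7, 8}
Tree: B1–B2, B2–B3, B1–B4, B1–B5, B5–B6, B1–B7, B6–B8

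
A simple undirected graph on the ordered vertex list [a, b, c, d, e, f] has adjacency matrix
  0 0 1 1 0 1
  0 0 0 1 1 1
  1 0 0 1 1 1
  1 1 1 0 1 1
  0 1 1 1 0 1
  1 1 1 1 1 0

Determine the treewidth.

3

A width-3 tree decomposition is:
Bags: B1 = {c, d, e, f}  B2 = {b, d, e, f}  B3 = {a, c, d, f}
Tree: B1–B2, B1–B3
The largest bag has 4 vertices, giving width 3; this decomposition certifies tw(G) ≤ 3. Conversely, {c, d, e, f} is a clique of size 4, and the vertices of any clique must share a bag in every tree decomposition; so some bag has ≥ 4 vertices and tw(G) ≥ 3. Hence tw(G) = 3 exactly.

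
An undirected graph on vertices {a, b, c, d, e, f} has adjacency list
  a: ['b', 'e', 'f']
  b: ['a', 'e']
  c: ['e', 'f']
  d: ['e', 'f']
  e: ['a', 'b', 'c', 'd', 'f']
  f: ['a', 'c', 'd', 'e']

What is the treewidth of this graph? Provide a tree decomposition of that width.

The largest bag has 3 vertices, giving width 2; this decomposition certifies tw(G) ≤ 2. For the lower bound, the 3 vertices {d, e, f} are pairwise adjacent, and any tree decomposition puts a clique entirely inside one bag — forcing width ≥ 2. The upper and lower bounds meet at 2, so that is the treewidth.

Treewidth 2.
Bags: B1 = {d, e, f}  B2 = {c, e, f}  B3 = {a, e, f}  B4 = {a, b, e}
Tree: B1–B2, B2–B3, B3–B4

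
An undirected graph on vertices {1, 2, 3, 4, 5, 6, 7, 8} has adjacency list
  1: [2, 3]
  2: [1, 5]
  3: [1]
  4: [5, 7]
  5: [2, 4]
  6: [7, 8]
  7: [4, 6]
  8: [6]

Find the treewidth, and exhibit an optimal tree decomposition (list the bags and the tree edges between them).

Treewidth 1.
Bags: B1 = {1, 3}  B2 = {1, 2}  B3 = {2, 5}  B4 = {4, 5}  B5 = {4, 7}  B6 = {6, 7}  B7 = {6, 8}
Tree: B1–B2, B2–B3, B3–B4, B4–B5, B5–B6, B6–B7

Each bag holds 2 vertices, so the decomposition has width 1, which upper-bounds the treewidth. Since G has at least one edge (e.g. 3–1), it is not an edgeless graph, so tw(G) ≥ 1. Therefore the treewidth is 1.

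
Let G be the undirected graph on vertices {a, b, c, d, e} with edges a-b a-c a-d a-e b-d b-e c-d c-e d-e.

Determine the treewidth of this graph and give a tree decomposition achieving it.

Treewidth 3.
One such decomposition:
Bags: B1 = {a, c, d, e}  B2 = {a, b, d, e}
Tree: B1–B2

Each bag holds 4 vertices, so the decomposition has width 3, which upper-bounds the treewidth. Conversely, {a, c, d, e} is a clique of size 4, and the vertices of any clique must share a bag in every tree decomposition; so some bag has ≥ 4 vertices and tw(G) ≥ 3. Hence tw(G) = 3 exactly.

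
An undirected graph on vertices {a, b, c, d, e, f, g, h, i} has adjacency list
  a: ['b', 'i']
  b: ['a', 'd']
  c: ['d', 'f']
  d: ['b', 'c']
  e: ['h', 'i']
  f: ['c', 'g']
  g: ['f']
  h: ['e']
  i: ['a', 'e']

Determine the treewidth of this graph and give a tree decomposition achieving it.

Every bag has size at most 2, so the width is 2 − 1 = 1 and tw(G) ≤ 1. G has an edge, so its treewidth is at least 1. The upper and lower bounds meet at 1, so that is the treewidth.

Treewidth 1.
One such decomposition:
Bags: B1 = {f, g}  B2 = {c, f}  B3 = {c, d}  B4 = {b, d}  B5 = {a, b}  B6 = {a, i}  B7 = {e, i}  B8 = {e, h}
Tree: B1–B2, B2–B3, B3–B4, B4–B5, B5–B6, B6–B7, B7–B8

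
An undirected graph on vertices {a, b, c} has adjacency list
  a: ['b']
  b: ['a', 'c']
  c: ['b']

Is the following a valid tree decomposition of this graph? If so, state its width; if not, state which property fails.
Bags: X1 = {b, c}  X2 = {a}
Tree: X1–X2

No — edge (b,a) lies in no bag.

A tree decomposition must satisfy three properties: every vertex lies in some bag; for every edge, both endpoints lie together in some bag; and for every vertex, the bags containing it form a connected subtree. Here edge (b,a) lies in no bag, so the decomposition is invalid.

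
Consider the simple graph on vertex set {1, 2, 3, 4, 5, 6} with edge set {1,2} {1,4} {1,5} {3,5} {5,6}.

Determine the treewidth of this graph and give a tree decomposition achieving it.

Treewidth 1.
Bags: B1 = {1, 5}  B2 = {5, 6}  B3 = {1, 4}  B4 = {3, 5}  B5 = {1, 2}
Tree: B1–B2, B1–B3, B2–B4, B3–B5

Every bag has size at most 2, so the width is 2 − 1 = 1 and tw(G) ≤ 1. G has an edge, so its treewidth is at least 1. Hence tw(G) = 1 exactly.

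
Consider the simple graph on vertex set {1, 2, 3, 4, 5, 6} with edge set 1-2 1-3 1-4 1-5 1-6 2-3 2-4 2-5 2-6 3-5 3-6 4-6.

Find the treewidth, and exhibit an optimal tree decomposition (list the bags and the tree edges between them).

Treewidth 3.
Bags: B1 = {1, 2, 3, 6}  B2 = {1, 2, 4, 6}  B3 = {1, 2, 3, 5}
Tree: B1–B2, B1–B3

The largest bag has 4 vertices, giving width 3; this decomposition certifies tw(G) ≤ 3. On the other hand G contains the 4-clique {1, 2, 3, 5}. A clique must lie in a single bag of any decomposition, so no decomposition can have width below 3. Combining the bounds, tw(G) = 3.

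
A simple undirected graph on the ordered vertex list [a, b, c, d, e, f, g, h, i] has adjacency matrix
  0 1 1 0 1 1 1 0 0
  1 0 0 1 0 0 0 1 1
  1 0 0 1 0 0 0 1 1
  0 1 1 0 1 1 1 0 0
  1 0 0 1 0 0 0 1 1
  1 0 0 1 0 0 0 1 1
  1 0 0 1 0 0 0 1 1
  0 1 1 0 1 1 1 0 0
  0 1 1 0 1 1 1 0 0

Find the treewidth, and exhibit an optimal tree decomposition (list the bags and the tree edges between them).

Every bag has size at most 5, so the width is 5 − 1 = 4 and tw(G) ≤ 4. For the lower bound: the 5 vertex sets {b,i}, {a,f}, {e,h}, {d}, {g} are disjoint, each induces a connected subgraph, and every pair is joined by at least one edge of G. Contracting each set to a single vertex therefore yields K_{5} as a minor, and since treewidth is minor-monotone, tw(G) ≥ tw(K_{5}) = 4. Hence tw(G) = 4 exactly.

Treewidth 4.
One such decomposition:
Bags: B1 = {a, b, d, h, i}  B2 = {a, d, f, h, i}  B3 = {a, d, e, h, i}  B4 = {a, d, g, h, i}  B5 = {a, c, d, h, i}
Tree: B1–B2, B2–B3, B3–B4, B4–B5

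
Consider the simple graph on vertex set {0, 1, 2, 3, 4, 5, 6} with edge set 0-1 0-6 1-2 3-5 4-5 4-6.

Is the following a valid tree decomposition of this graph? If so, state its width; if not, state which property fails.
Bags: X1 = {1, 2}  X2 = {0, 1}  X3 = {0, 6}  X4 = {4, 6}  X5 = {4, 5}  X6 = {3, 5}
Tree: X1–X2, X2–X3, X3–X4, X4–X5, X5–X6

Yes; width 1.

Vertex coverage: the bags together contain {0, 1, 2, 3, 4, 5, 6}, the full vertex set. Edge coverage: each edge of G has both endpoints in at least one bag. Running intersection: for every vertex, the bags containing it form a connected subtree. All three properties hold, so this is a valid tree decomposition of width max|bag| − 1 = 1, and hence tw(G) ≤ 1.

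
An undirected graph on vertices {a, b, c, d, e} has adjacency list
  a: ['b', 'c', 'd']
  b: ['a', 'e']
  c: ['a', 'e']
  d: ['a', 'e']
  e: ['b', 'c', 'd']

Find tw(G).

A width-2 tree decomposition is:
Bags: B1 = {a, c, e}  B2 = {a, d, e}  B3 = {a, b, e}
Tree: B1–B2, B2–B3
Each bag holds 3 vertices, so the decomposition has width 2, which upper-bounds the treewidth. Since a–c–e–d–a is a cycle in G, G is not acyclic. Forests are exactly the graphs of treewidth ≤ 1, so tw(G) ≥ 2. Combining the bounds, tw(G) = 2.

2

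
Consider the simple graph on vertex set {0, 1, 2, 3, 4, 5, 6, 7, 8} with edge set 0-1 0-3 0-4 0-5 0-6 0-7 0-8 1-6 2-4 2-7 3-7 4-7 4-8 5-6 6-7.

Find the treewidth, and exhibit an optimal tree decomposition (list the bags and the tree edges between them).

Treewidth 2.
Bags: B1 = {0, 4, 7}  B2 = {0, 4, 8}  B3 = {0, 6, 7}  B4 = {0, 3, 7}  B5 = {2, 4, 7}  B6 = {0, 1, 6}  B7 = {0, 5, 6}
Tree: B1–B2, B1–B3, B1–B4, B1–B5, B3–B6, B3–B7

Each bag holds 3 vertices, so the decomposition has width 2, which upper-bounds the treewidth. On the other hand G contains the 3-clique {0, 4, 8}. A clique must lie in a single bag of any decomposition, so no decomposition can have width below 2. Hence tw(G) = 2 exactly.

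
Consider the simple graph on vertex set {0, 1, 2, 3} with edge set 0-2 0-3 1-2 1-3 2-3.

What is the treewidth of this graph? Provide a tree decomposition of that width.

Every bag has size at most 3, so the width is 3 − 1 = 2 and tw(G) ≤ 2. Conversely, {0, 2, 3} is a clique of size 3, and the vertices of any clique must share a bag in every tree decomposition; so some bag has ≥ 3 vertices and tw(G) ≥ 2. Hence tw(G) = 2 exactly.

Treewidth 2.
One optimal decomposition is:
Bags: B1 = {0, 2, 3}  B2 = {1, 2, 3}
Tree: B1–B2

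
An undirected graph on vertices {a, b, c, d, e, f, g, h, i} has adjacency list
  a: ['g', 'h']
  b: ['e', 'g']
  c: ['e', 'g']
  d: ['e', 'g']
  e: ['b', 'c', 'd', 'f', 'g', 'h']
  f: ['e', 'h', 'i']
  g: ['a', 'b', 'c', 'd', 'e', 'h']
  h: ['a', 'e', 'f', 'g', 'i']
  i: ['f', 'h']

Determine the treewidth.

2

A width-2 tree decomposition is:
Bags: B1 = {b, e, g}  B2 = {e, g, h}  B3 = {e, f, h}  B4 = {d, e, g}  B5 = {f, h, i}  B6 = {a, g, h}  B7 = {c, e, g}
Tree: B1–B2, B2–B3, B2–B4, B3–B5, B2–B6, B4–B7
Each bag holds 3 vertices, so the decomposition has width 2, which upper-bounds the treewidth. For the lower bound, the 3 vertices {d, e, g} are pairwise adjacent, and any tree decomposition puts a clique entirely inside one bag — forcing width ≥ 2. The upper and lower bounds meet at 2, so that is the treewidth.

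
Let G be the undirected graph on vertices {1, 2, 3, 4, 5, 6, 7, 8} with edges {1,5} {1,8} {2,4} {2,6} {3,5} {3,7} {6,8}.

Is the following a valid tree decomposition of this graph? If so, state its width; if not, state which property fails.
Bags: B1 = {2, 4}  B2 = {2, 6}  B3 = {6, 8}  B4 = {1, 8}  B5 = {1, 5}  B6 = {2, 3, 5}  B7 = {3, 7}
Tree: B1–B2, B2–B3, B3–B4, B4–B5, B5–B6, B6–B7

A tree decomposition must satisfy three properties: every vertex lies in some bag; for every edge, both endpoints lie together in some bag; and for every vertex, the bags containing it form a connected subtree. Here bags containing vertex 2 are not connected in the tree, so the decomposition is invalid.

No — bags containing vertex 2 are not connected in the tree.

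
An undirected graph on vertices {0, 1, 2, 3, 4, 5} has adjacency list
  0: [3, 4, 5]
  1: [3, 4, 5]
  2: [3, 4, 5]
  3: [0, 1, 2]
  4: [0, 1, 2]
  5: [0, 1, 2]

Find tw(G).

A width-3 tree decomposition is:
Bags: B1 = {0, 1, 2, 4}  B2 = {0, 1, 2, 3}  B3 = {0, 1, 2, 5}
Tree: B1–B2, B2–B3
The largest bag has 4 vertices, giving width 3; this decomposition certifies tw(G) ≤ 3. For the lower bound: the 4 vertex sets {0,4}, {1,3}, {2}, {5} are disjoint, each induces a connected subgraph, and every pair is joined by at least one edge of G. Contracting each set to a single vertex therefore yields K_{4} as a minor, and since treewidth is minor-monotone, tw(G) ≥ tw(K_{4}) = 3. The upper and lower bounds meet at 3, so that is the treewidth.

3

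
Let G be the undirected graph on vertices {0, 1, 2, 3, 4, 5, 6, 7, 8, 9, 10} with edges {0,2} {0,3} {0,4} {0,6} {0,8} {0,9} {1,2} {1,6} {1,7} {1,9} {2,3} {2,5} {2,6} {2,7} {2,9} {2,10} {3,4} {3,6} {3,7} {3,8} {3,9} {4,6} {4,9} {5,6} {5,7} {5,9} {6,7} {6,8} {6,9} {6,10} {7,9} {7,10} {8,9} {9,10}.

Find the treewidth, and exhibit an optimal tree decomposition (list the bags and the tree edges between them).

Every bag has size at most 5, so the width is 5 − 1 = 4 and tw(G) ≤ 4. For the lower bound, the 5 vertices {0, 3, 6, 8, 9} are pairwise adjacent, and any tree decomposition puts a clique entirely inside one bag — forcing width ≥ 4. Combining the bounds, tw(G) = 4.

Treewidth 4.
One optimal decomposition is:
Bags: B1 = {2, 3, 6, 7, 9}  B2 = {1, 2, 6, 7, 9}  B3 = {0, 2, 3, 6, 9}  B4 = {2, 5, 6, 7, 9}  B5 = {0, 3, 6, 8, 9}  B6 = {0, 3, 4, 6, 9}  B7 = {2, 6, 7, 9, 10}
Tree: B1–B2, B1–B3, B2–B4, B3–B5, B3–B6, B1–B7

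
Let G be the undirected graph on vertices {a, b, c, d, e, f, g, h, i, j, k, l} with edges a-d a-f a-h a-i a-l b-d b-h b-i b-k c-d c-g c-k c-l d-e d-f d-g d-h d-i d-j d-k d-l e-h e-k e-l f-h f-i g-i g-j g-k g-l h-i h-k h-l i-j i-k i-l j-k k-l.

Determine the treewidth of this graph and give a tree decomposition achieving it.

Treewidth 4.
One optimal decomposition is:
Bags: B1 = {d, h, i, k, l}  B2 = {a, d, h, i, l}  B3 = {d, g, i, k, l}  B4 = {a, d, f, h, i}  B5 = {b, d, h, i, k}  B6 = {d, g, i, j, k}  B7 = {c, d, g, k, l}  B8 = {d, e, h, k, l}
Tree: B1–B2, B1–B3, B2–B4, B1–B5, B3–B6, B3–B7, B1–B8

Every bag has size at most 5, so the width is 5 − 1 = 4 and tw(G) ≤ 4. Conversely, {a, d, f, h, i} is a clique of size 5, and the vertices of any clique must share a bag in every tree decomposition; so some bag has ≥ 5 vertices and tw(G) ≥ 4. Hence tw(G) = 4 exactly.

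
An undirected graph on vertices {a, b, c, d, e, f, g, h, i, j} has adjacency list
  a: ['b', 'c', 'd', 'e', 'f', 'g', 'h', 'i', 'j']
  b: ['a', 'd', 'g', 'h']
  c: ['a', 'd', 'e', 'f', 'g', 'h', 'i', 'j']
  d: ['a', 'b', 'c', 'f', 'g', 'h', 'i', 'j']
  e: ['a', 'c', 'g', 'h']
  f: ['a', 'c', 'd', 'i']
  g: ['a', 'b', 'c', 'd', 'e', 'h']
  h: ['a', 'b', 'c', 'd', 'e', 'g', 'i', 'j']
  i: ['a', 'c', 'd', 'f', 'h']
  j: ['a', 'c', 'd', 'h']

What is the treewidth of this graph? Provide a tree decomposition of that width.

Treewidth 4.
One optimal decomposition is:
Bags: B1 = {a, c, e, g, h}  B2 = {a, c, d, g, h}  B3 = {a, c, d, h, j}  B4 = {a, b, d, g, h}  B5 = {a, c, d, h, i}  B6 = {a, c, d, f, i}
Tree: B1–B2, B2–B3, B2–B4, B3–B5, B5–B6

The largest bag has 5 vertices, giving width 4; this decomposition certifies tw(G) ≤ 4. On the other hand G contains the 5-clique {a, c, d, g, h}. A clique must lie in a single bag of any decomposition, so no decomposition can have width below 4. The upper and lower bounds meet at 4, so that is the treewidth.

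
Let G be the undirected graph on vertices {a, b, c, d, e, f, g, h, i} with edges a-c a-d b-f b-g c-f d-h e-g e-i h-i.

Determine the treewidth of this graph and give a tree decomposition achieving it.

Treewidth 2.
One optimal decomposition is:
Bags: B1 = {e, h, i}  B2 = {d, e, h}  B3 = {a, d, e}  B4 = {a, c, e}  B5 = {c, e, f}  B6 = {b, e, f}  B7 = {b, e, g}
Tree: B1–B2, B2–B3, B3–B4, B4–B5, B5–B6, B6–B7

Every bag has size at most 3, so the width is 3 − 1 = 2 and tw(G) ≤ 2. Since e–i–h–d–a–c–f–b–g–e is a cycle in G, G is not acyclic. Forests are exactly the graphs of treewidth ≤ 1, so tw(G) ≥ 2. Hence tw(G) = 2 exactly.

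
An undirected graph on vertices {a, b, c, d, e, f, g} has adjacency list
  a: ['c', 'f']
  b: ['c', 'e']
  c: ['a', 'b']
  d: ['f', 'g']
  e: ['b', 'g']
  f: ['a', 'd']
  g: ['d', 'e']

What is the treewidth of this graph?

2

A width-2 tree decomposition is:
Bags: B1 = {d, e, g}  B2 = {b, d, e}  B3 = {b, c, d}  B4 = {a, c, d}  B5 = {a, d, f}
Tree: B1–B2, B2–B3, B3–B4, B4–B5
Each bag holds 3 vertices, so the decomposition has width 2, which upper-bounds the treewidth. For the lower bound, G contains the cycle d–g–e–b–c–a–f–d, so G is not a forest; only forests have treewidth ≤ 1, hence tw(G) ≥ 2. Therefore the treewidth is 2.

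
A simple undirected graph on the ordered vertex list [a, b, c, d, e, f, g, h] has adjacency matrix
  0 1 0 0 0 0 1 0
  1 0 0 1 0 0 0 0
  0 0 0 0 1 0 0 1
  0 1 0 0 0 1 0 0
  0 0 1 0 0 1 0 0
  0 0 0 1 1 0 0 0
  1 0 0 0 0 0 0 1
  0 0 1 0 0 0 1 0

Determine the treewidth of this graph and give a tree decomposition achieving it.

Treewidth 2.
One such decomposition:
Bags: B1 = {c, g, h}  B2 = {c, e, g}  B3 = {e, f, g}  B4 = {d, f, g}  B5 = {b, d, g}  B6 = {a, b, g}
Tree: B1–B2, B2–B3, B3–B4, B4–B5, B5–B6

Each bag holds 3 vertices, so the decomposition has width 2, which upper-bounds the treewidth. For the lower bound, G contains the cycle g–h–c–e–f–d–b–a–g, so G is not a forest; only forests have treewidth ≤ 1, hence tw(G) ≥ 2. Combining the bounds, tw(G) = 2.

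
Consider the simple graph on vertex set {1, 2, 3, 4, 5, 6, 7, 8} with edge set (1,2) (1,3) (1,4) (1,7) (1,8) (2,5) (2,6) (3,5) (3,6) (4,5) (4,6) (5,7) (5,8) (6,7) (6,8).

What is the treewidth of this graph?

3

A width-3 tree decomposition is:
Bags: B1 = {1, 3, 5, 6}  B2 = {1, 5, 6, 8}  B3 = {1, 4, 5, 6}  B4 = {1, 5, 6, 7}  B5 = {1, 2, 5, 6}
Tree: B1–B2, B2–B3, B3–B4, B4–B5
The largest bag has 4 vertices, giving width 3; this decomposition certifies tw(G) ≤ 3. For the lower bound: the 4 vertex sets {1,3}, {6,8}, {5}, {4} are disjoint, each induces a connected subgraph, and every pair is joined by at least one edge of G. Contracting each set to a single vertex therefore yields K_{4} as a minor, and since treewidth is minor-monotone, tw(G) ≥ tw(K_{4}) = 3. Combining the bounds, tw(G) = 3.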